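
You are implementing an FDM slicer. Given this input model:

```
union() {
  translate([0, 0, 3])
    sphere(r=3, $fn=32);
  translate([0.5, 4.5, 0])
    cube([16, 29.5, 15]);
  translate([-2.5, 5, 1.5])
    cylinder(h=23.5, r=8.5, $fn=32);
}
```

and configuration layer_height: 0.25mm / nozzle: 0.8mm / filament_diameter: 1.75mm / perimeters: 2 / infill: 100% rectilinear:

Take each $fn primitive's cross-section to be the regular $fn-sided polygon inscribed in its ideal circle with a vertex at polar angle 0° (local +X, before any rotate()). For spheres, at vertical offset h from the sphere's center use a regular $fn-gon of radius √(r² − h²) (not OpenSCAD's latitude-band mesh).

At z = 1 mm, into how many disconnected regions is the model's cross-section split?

2

At z = 1 mm: the r=3 sphere contributes a regular 32-gon of circumradius √(3²−2²) = 2.236; the 16×29.5 cube at (0.5, 4.5) contributes its full rectangle; the cylinder at (-2.5, 5) is not intersected at this z (z outside [1.5, 25]); Combining (union): the 2 present regions are separate (no shared area or edge), so areas and boundary lengths simply add and each stays a separate island — 2 connected regions. The result has 2 disconnected regions.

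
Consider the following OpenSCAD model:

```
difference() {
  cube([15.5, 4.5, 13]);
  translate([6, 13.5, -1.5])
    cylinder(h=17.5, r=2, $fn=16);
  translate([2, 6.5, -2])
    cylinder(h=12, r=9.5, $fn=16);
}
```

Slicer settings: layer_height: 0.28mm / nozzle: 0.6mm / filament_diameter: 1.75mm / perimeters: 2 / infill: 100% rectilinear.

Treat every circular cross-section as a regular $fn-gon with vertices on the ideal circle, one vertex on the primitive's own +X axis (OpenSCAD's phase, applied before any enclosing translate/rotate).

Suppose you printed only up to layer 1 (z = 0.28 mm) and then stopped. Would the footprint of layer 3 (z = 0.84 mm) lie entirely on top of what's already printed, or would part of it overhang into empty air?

entirely on top

Compare the two slices. At z = 0.28: the cube is present — its section is the full 15.5×4.5 rectangle (area 69.75 mm²); the r=2 cylinder at (6, 13.5) contributes a regular 16-gon of circumradius 2 (area = (16/2)·2.000²·sin(360°/16) = 12.25 mm²); the r=9.5 cylinder at (2, 6.5) gives a regular 16-gon of circumradius 9.5 (constant along its height) (area = (16/2)·9.500²·sin(360°/16) = 276.30 mm²); Subtracting the remaining from the first: starting from the 15.5×4.5 cube (69.75 mm²), the r=2 cylinder at (6, 13.5) misses the remaining region (no effect); the r=9.5 cylinder at (2, 6.5) partially overlaps it — only the 46.02 mm² overlap (of its 276.30 mm²) is removed, clipping the outline — area = 23.73 mm². At z = 0.84: the 15.5×4.5 cube contributes its full rectangle (area 69.75 mm²); the cylinder at (6, 13.5): section is a regular 16-gon, circumradius r=2 (area = (16/2)·2.000²·sin(360°/16) = 12.25 mm²); the r=9.5 cylinder at (2, 6.5) contributes a regular 16-gon of circumradius 9.5 (area = (16/2)·9.500²·sin(360°/16) = 276.30 mm²); After the difference (first − rest): starting from the 15.5×4.5 cube (69.75 mm²), the r=2 cylinder at (6, 13.5) misses the remaining region (no effect); the r=9.5 cylinder at (2, 6.5) partially overlaps it — only the 46.02 mm² overlap (of its 276.30 mm²) is removed, clipping the outline — area = 23.73 mm². Checking containment: the cross-section at z = 0.84 is a subset of the cross-section at z = 0.28.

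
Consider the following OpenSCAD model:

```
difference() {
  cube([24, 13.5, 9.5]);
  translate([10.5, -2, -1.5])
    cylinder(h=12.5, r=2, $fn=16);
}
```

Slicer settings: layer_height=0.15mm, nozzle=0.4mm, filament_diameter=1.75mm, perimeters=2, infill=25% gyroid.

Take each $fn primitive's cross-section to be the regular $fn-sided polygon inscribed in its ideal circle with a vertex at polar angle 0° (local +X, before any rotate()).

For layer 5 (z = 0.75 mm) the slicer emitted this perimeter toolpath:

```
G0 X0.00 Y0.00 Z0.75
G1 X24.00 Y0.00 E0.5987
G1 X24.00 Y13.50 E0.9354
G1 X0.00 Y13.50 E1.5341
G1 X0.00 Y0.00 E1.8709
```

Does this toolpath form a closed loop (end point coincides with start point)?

Start point (G0): (0.00, 0.00). End point (last G1): the path returns to the start — closed.

yes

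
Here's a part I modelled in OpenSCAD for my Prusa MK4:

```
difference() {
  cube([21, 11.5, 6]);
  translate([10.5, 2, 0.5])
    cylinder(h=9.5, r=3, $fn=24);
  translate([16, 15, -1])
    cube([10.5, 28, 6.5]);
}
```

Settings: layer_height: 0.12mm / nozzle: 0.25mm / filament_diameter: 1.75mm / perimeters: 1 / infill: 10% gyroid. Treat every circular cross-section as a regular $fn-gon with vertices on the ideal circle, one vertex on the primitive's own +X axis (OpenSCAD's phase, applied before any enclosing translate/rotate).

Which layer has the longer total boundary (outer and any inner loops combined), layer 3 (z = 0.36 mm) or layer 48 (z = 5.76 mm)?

Layer 3 (z = 0.36): the 21×11.5 cube contributes its full rectangle (perimeter 65.00 mm); the cylinder at (10.5, 2) does not reach this height (z outside [0.5, 10]); the cube at (16, 15) (footprint 10.5×28) is included at this height (perimeter 77.00 mm); Taking the first minus the rest: starting from the 21×11.5 cube, the 10.5×28 cube at (16, 15) misses the remaining region (no effect) — boundary = 65.00 mm. So its perimeter = 65.00 mm. Layer 48 (z = 5.76): the cube is present — its section is the full 21×11.5 rectangle (perimeter 65.00 mm); the cylinder at (10.5, 2): section is a regular 24-gon, circumradius r=3 (perimeter = 2·24·3.000·sin(180°/24) = 18.80 mm); the cube at (16, 15) is absent (z outside [-1, 5.5]); After the difference (first − rest): starting from the 21×11.5 cube, the r=3 cylinder at (10.5, 2) partially overlaps it — only the 24.94 mm² overlap (of its 27.95 mm²) is removed, clipping the outline — boundary = 74.36 mm. So its perimeter = 74.36 mm. Layer 48 is larger (74.36 vs 65.00 mm).

layer 48 (z = 5.76 mm)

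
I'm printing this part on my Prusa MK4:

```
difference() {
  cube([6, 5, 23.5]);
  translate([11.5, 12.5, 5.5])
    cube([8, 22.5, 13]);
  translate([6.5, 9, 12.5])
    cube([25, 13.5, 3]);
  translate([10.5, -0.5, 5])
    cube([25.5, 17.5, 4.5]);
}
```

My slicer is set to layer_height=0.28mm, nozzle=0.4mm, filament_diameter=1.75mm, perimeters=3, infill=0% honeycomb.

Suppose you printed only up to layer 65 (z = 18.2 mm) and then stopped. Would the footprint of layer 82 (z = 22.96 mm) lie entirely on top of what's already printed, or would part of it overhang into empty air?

entirely on top

Compare the two slices. At z = 18.2: the 6×5 cube contributes its full rectangle (area 30.00 mm²); the 8×22.5 cube at (11.5, 12.5) contributes its full rectangle (area 180.00 mm²); the cube at (6.5, 9) is absent (z outside [12.5, 15.5]); the cube at (10.5, -0.5) does not reach this height (z outside [5, 9.5]); After the difference (first − rest): starting from the 6×5 cube (30.00 mm²), the 8×22.5 cube at (11.5, 12.5) misses the remaining region (no effect) — area = 30.00 mm². At z = 22.96: the cube (footprint 6×5) is included at this height (area 30.00 mm²); the cube at (11.5, 12.5) is not intersected at this z (z outside [5.5, 18.5]); the cube at (6.5, 9) is not intersected at this z (z outside [12.5, 15.5]); the cube at (10.5, -0.5) is absent (z outside [5, 9.5]); Subtracting the remaining from the first: none of the subtracted shapes is present at this height, so the 6×5 cube is unchanged — area = 30.00 mm². Checking containment: the cross-section at z = 22.96 is a subset of the cross-section at z = 18.2.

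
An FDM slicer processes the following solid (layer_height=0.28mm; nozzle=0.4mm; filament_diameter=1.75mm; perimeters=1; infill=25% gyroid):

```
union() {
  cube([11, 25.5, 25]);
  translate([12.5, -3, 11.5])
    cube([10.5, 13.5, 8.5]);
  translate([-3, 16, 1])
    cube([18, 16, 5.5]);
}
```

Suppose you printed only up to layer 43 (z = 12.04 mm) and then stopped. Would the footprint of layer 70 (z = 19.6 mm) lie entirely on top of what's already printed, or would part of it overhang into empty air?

Compare the two slices. At z = 12.04: the cube (footprint 11×25.5) is included at this height (area 280.50 mm²); the 10.5×13.5 cube at (12.5, -3) contributes its full rectangle (area 141.75 mm²); the cube at (-3, 16) is not intersected at this z (z outside [1, 6.5]); Merging all regions: the 2 present regions are separate (no shared area or edge), so areas and boundary lengths simply add and each stays a separate island — area = 422.25 mm². At z = 19.6: the cube (footprint 11×25.5) is included at this height (area 280.50 mm²); the cube at (12.5, -3) (footprint 10.5×13.5) is included at this height (area 141.75 mm²); the cube at (-3, 16) is not intersected at this z (z outside [1, 6.5]); Merging all regions: the 2 present regions are separate (no shared area or edge), so areas and boundary lengths simply add and each stays a separate island — area = 422.25 mm². Checking containment: the cross-section at z = 19.6 is a subset of the cross-section at z = 12.04.

entirely on top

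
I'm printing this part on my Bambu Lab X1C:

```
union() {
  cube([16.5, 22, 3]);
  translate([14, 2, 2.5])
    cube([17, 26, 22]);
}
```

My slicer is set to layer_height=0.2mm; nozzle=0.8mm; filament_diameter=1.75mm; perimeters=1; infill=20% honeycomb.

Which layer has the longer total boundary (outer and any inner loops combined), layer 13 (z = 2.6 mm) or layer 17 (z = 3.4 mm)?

layer 13 (z = 2.6 mm)

Layer 13 (z = 2.6): the 16.5×22 cube contributes its full rectangle (perimeter 77.00 mm); the 17×26 cube at (14, 2) contributes its full rectangle (perimeter 86.00 mm); Combining (union): the regions partially overlap (shared area 50.00 mm²), so the edge portions inside another operand are dropped and the merged outline is re-measured after clipping — boundary = 118.00 mm. So its perimeter = 118.00 mm. Layer 17 (z = 3.4): the cube does not reach this height (z outside [0, 3]); the 17×26 cube at (14, 2) contributes its full rectangle (perimeter 86.00 mm); Merging all regions: only the 17×26 cube at (14, 2) is present, so the union is just that shape — boundary = 86.00 mm. So its perimeter = 86.00 mm. Layer 13 is larger (118.00 vs 86.00 mm).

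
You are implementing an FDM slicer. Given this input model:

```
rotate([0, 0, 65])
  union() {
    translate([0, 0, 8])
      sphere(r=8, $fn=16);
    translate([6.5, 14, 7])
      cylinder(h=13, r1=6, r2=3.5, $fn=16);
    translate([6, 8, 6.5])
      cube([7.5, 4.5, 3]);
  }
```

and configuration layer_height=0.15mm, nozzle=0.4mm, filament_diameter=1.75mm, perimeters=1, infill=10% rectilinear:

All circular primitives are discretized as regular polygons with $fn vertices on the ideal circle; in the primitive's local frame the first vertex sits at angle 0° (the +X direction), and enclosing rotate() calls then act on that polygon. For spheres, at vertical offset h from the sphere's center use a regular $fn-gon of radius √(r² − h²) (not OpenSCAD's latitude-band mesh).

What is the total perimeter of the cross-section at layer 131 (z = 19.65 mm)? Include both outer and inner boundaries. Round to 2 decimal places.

At z = 19.65 mm: the sphere is not intersected at this z (|z−center|=11.650 > r=8); the cone at (6.5, 14) contributes a regular 16-gon of circumradius 3.567 (interpolated between r1=6 and r2=3.5 at t=0.973) (perimeter = 2·16·3.567·sin(180°/16) = 22.27 mm); the cube at (6, 8) is absent (z outside [6.5, 9.5]); Combining (union): only the cone at (6.5, 14) is present, so the union is just that shape — boundary = 22.27 mm; (whole slice rotated 65° about Z — lengths, areas and connectivity unchanged). Overall, the cross-section is a single solid region. Total boundary length (outer) = 22.27 mm.

22.27 mm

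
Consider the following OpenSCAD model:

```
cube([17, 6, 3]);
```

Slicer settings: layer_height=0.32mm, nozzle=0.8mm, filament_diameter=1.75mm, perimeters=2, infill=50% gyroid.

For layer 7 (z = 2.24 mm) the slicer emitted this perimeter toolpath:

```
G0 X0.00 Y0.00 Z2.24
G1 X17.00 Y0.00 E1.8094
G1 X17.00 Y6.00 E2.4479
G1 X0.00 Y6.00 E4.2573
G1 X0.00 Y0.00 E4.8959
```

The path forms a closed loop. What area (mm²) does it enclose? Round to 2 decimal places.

102.00 mm²

Apply the shoelace formula to the sequence of (X, Y) vertices; enclosed area = 102.00 mm².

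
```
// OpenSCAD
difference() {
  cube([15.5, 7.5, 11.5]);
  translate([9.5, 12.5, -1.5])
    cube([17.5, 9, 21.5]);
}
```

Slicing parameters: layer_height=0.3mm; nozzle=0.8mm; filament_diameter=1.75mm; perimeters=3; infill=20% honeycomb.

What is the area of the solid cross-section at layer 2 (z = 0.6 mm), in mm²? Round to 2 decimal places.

At z = 0.6 mm: the cube is present — its section is the full 15.5×7.5 rectangle (area 116.25 mm²); the cube at (9.5, 12.5) (footprint 17.5×9) is included at this height (area 157.50 mm²); After the difference (first − rest): starting from the 15.5×7.5 cube (116.25 mm²), the 17.5×9 cube at (9.5, 12.5) misses the remaining region (no effect) — area = 116.25 mm². Overall, the cross-section is a single solid region. Net area = 116.25 mm².

116.25 mm²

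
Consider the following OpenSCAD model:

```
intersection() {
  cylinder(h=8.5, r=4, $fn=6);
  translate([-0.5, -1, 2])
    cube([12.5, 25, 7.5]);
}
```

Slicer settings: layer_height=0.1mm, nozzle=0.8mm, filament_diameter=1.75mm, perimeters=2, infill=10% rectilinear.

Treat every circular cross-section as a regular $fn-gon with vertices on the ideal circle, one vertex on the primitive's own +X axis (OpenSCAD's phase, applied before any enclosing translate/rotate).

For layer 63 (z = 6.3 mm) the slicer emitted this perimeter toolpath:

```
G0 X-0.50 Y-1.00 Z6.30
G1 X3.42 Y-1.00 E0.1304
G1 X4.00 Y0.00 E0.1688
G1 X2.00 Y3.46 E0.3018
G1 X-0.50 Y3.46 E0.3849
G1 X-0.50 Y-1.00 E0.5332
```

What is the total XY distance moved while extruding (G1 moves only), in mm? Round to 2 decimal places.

Sum the Euclidean lengths of each G1 segment: total = 16.03 mm.

16.03 mm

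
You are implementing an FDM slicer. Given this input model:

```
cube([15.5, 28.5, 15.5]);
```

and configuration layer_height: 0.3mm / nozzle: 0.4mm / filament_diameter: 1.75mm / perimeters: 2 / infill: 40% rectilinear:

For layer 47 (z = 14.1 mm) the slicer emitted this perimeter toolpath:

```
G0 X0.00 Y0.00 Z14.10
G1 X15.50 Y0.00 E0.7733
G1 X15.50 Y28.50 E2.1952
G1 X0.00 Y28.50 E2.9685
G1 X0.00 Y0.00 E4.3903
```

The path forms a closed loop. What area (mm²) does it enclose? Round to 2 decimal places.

Apply the shoelace formula to the sequence of (X, Y) vertices; enclosed area = 441.75 mm².

441.75 mm²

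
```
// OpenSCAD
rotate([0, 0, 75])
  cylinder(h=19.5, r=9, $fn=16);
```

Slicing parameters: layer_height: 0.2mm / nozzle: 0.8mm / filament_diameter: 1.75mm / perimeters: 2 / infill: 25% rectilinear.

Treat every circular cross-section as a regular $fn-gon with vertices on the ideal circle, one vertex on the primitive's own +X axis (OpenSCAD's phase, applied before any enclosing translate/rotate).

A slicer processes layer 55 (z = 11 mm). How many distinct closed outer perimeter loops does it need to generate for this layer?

At z = 11 mm: the cylinder: section is a regular 16-gon, circumradius r=9; (rotated 75° about Z; rotation is an isometry so areas/perimeters/island counts are preserved). The result has 1 disconnected region.

1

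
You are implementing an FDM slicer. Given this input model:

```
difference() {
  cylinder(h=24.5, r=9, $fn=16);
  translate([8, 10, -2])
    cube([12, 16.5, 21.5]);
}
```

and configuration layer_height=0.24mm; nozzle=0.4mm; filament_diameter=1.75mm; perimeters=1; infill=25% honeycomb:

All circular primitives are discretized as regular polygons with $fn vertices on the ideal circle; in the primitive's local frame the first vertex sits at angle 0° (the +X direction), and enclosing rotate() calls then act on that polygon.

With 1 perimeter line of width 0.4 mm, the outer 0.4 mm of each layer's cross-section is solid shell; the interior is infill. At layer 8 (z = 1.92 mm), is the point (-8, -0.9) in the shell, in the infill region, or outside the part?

At z = 1.92 mm: the r=9 cylinder gives a regular 16-gon of circumradius 9 (constant along its height); the cube at (8, 10) (footprint 12×16.5) is included at this height; Taking the first minus the rest: starting from the r=9 cylinder, the 12×16.5 cube at (8, 10) misses the remaining region (no effect) — 1 connected region. Overall, the cross-section is a single solid region. The nearest boundary edge runs (-8.31, -3.44)→(-9.00, 0.00); distance from the point to it = 0.81 mm. The point is inside the cross-section and 0.81 mm from the nearest boundary — more than the 0.4 mm shell width (1 × 0.4), so it's in the infill interior.

infill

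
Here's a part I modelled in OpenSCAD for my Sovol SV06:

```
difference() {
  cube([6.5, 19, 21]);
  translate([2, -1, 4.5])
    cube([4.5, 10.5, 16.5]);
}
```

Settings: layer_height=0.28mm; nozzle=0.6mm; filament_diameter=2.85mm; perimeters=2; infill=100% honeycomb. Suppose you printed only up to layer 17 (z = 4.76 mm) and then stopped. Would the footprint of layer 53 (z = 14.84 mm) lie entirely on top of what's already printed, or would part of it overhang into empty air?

entirely on top

Compare the two slices. At z = 4.76: the cube is present — its section is the full 6.5×19 rectangle (area 123.50 mm²); the cube at (2, -1) (footprint 4.5×10.5) is included at this height (area 47.25 mm²); After the difference (first − rest): starting from the 6.5×19 cube (123.50 mm²), the 4.5×10.5 cube at (2, -1) partially overlaps it — only the 42.75 mm² overlap (of its 47.25 mm²) is removed, clipping the outline — area = 80.75 mm². At z = 14.84: the 6.5×19 cube contributes its full rectangle (area 123.50 mm²); the cube at (2, -1) is present — its section is the full 4.5×10.5 rectangle (area 47.25 mm²); Subtracting the remaining from the first: starting from the 6.5×19 cube (123.50 mm²), the 4.5×10.5 cube at (2, -1) partially overlaps it — only the 42.75 mm² overlap (of its 47.25 mm²) is removed, clipping the outline — area = 80.75 mm². Checking containment: the cross-section at z = 14.84 is a subset of the cross-section at z = 4.76.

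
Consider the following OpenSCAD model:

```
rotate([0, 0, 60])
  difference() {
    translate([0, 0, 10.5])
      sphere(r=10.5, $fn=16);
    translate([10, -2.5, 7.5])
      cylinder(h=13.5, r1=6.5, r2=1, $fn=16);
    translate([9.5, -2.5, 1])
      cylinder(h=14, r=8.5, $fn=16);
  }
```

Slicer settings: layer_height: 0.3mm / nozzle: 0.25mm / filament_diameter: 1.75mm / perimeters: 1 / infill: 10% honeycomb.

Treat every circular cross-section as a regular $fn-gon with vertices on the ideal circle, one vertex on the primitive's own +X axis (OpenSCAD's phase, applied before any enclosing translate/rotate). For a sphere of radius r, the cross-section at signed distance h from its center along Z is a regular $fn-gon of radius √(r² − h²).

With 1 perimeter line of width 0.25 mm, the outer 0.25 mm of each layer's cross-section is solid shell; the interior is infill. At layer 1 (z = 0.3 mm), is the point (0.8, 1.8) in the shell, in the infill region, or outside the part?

infill

At z = 0.3 mm: the r=10.5 sphere slices to a regular 16-gon of circumradius 2.492 (√(r²−h²) with h=10.2 from center); the cone at (10, -2.5) is absent (z outside [7.5, 21]); the cylinder at (9.5, -2.5) is not intersected at this z (z outside [1, 15]); Subtracting the remaining from the first: none of the subtracted shapes is present at this height, so the r=10.5 sphere is unchanged — 1 connected region; (rotated 60° about Z; rotation is an isometry so areas/perimeters/island counts are preserved). Overall, the cross-section is a single solid region. Undo the 60° rotation: the query point maps to (1.959, 0.207) in the un-rotated model frame. The nearest boundary edge runs (2.49, 0.00)→(2.30, 0.95); distance from the point to it = 0.48 mm. The point is inside the cross-section and 0.48 mm from the nearest boundary — more than the 0.25 mm shell width (1 × 0.25), so it's in the infill interior.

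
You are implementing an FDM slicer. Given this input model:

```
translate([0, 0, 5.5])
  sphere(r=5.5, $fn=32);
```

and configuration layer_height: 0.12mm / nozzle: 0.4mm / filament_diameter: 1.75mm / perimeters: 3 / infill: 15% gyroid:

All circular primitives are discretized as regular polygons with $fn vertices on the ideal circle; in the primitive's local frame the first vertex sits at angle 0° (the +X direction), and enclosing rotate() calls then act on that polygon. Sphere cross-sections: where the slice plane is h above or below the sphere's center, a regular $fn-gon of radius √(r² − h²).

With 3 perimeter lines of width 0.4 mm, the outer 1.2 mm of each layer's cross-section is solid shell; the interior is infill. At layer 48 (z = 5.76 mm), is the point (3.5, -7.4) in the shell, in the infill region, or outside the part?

At z = 5.76 mm: the r=5.5 sphere slices to a regular 32-gon of circumradius 5.494 (√(r²−h²) with h=0.26 from center). Overall, the cross-section is a single solid region. The nearest boundary edge runs (2.10, -5.08)→(3.05, -4.57); distance from the point to it = 2.71 mm. The point is not inside any of the regions above, so it lies outside the cross-section (2.71 mm from the nearest boundary).

outside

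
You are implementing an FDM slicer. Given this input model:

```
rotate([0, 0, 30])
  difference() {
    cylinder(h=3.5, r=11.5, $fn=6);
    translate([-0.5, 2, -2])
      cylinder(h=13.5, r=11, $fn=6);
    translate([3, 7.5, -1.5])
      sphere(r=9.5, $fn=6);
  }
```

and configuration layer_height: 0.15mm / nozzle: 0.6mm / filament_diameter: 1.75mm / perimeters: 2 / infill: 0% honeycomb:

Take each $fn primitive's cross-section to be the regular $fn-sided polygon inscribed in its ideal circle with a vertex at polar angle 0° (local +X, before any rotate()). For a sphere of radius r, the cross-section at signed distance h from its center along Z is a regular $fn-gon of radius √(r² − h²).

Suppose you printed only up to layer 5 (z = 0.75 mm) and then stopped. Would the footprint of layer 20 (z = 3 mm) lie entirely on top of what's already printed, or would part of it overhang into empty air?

entirely on top

Compare the two slices. At z = 0.75: the cylinder: section is a regular 6-gon, circumradius r=11.5 (area = (6/2)·11.500²·sin(360°/6) = 343.60 mm²); the r=11 cylinder at (-0.5, 2) contributes a regular 6-gon of circumradius 11 (area = (6/2)·11.000²·sin(360°/6) = 314.37 mm²); the sphere at (3, 7.5): section is a regular 6-gon, circumradius = √(r²−h²) = √(9.5²−2.25²) = 9.230 (area = (6/2)·9.230²·sin(360°/6) = 221.32 mm²); After the difference (first − rest): starting from the r=11.5 cylinder (343.60 mm²), the r=11 cylinder at (-0.5, 2) partially overlaps it — only the 284.70 mm² overlap (of its 314.37 mm²) is removed, clipping the outline; the r=9.5 sphere at (3, 7.5) misses the remaining region (no effect) — area = 58.89 mm²; (whole slice rotated 30° about Z — lengths, areas and connectivity unchanged). At z = 3: the r=11.5 cylinder gives a regular 6-gon of circumradius 11.5 (constant along its height) (area = (6/2)·11.500²·sin(360°/6) = 343.60 mm²); the cylinder at (-0.5, 2): section is a regular 6-gon, circumradius r=11 (area = (6/2)·11.000²·sin(360°/6) = 314.37 mm²); the r=9.5 sphere at (3, 7.5) slices to a regular 6-gon of circumradius 8.367 (√(r²−h²) with h=4.5 from center) (area = (6/2)·8.367²·sin(360°/6) = 181.87 mm²); Subtracting the remaining from the first: starting from the r=11.5 cylinder (343.60 mm²), the r=11 cylinder at (-0.5, 2) partially overlaps it — only the 284.70 mm² overlap (of its 314.37 mm²) is removed, clipping the outline; the r=9.5 sphere at (3, 7.5) misses the remaining region (no effect) — area = 58.89 mm²; (whole slice rotated 30° about Z — lengths, areas and connectivity unchanged). Checking containment: the cross-section at z = 3 is a subset of the cross-section at z = 0.75.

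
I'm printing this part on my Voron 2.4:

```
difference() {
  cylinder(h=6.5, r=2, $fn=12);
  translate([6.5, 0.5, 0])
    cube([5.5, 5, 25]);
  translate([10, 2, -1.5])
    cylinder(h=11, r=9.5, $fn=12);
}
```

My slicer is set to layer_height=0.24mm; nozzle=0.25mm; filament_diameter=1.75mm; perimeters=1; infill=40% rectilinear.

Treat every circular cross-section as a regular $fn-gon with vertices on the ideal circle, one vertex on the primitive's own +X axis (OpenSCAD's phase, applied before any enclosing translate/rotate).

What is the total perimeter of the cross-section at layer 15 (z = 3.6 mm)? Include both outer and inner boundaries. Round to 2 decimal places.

11.67 mm

At z = 3.6 mm: the cylinder: section is a regular 12-gon, circumradius r=2 (perimeter = 2·12·2.000·sin(180°/12) = 12.42 mm); the cube at (6.5, 0.5) (footprint 5.5×5) is included at this height (perimeter 21.00 mm); the r=9.5 cylinder at (10, 2) contributes a regular 12-gon of circumradius 9.5 (perimeter = 2·12·9.500·sin(180°/12) = 59.01 mm); Subtracting the remaining from the first: starting from the r=2 cylinder, the 5.5×5 cube at (6.5, 0.5) misses the remaining region (no effect); the r=9.5 cylinder at (10, 2) partially overlaps it — only the 2.27 mm² overlap (of its 270.75 mm²) is removed, clipping the outline — boundary = 11.67 mm. Overall, the cross-section is a single solid region. Total boundary length (outer) = 11.67 mm.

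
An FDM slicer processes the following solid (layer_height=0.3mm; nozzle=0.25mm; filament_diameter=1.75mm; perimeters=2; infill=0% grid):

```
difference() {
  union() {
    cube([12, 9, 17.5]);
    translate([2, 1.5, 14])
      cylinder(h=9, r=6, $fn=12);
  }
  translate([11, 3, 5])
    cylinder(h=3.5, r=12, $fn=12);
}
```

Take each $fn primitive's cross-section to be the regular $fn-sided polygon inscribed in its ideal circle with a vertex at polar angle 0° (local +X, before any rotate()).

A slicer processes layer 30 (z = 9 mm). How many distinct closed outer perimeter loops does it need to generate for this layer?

At z = 9 mm: the cube is present — its section is the full 12×9 rectangle; the cylinder at (2, 1.5) does not reach this height (z outside [14, 23]); Taking the union: only the 12×9 cube is present, so the union is just that shape — 1 connected region; the cylinder at (11, 3) is not intersected at this z (z outside [5, 8.5]); Subtracting the remaining from the first: none of the subtracted shapes is present at this height, so that combined region is unchanged — 1 connected region. The result has 1 disconnected region.

1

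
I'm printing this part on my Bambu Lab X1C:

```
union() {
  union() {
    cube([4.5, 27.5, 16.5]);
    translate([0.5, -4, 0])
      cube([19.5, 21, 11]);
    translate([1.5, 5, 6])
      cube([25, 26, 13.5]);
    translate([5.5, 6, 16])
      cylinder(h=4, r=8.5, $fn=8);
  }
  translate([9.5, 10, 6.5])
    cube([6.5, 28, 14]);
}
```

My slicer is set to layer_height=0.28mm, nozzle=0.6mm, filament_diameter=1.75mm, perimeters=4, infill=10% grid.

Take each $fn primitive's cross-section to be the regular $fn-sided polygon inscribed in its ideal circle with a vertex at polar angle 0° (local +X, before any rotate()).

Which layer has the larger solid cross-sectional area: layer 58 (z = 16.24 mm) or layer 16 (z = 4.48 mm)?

Layer 58 (z = 16.24): the cube is present — its section is the full 4.5×27.5 rectangle (area 123.75 mm²); the cube at (0.5, -4) does not reach this height (z outside [0, 11]); the cube at (1.5, 5) is present — its section is the full 25×26 rectangle (area 650.00 mm²); the r=8.5 cylinder at (5.5, 6) contributes a regular 8-gon of circumradius 8.5 (area = (8/2)·8.500²·sin(360°/8) = 204.35 mm²); Taking the union: the regions partially overlap — summed areas 978.10 mm² minus the doubly-counted overlap 195.37 mm² gives 782.74 mm² — area = 782.74 mm²; the cube at (9.5, 10) (footprint 6.5×28) is included at this height (area 182.00 mm²); Combining (union): the regions partially overlap — summed areas 964.74 mm² minus the doubly-counted overlap 136.50 mm² gives 828.24 mm² — area = 828.24 mm². So its area = 828.24 mm². Layer 16 (z = 4.48): the cube (footprint 4.5×27.5) is included at this height (area 123.75 mm²); the 19.5×21 cube at (0.5, -4) contributes its full rectangle (area 409.50 mm²); the cube at (1.5, 5) does not reach this height (z outside [6, 19.5]); the cylinder at (5.5, 6) is not intersected at this z (z outside [16, 20]); Taking the union: the regions partially overlap — summed areas 533.25 mm² minus the doubly-counted overlap 68.00 mm² gives 465.25 mm² — area = 465.25 mm²; the cube at (9.5, 10) is absent (z outside [6.5, 20.5]); Merging all regions: only the result so far is present, so the union is just that shape — area = 465.25 mm². So its area = 465.25 mm². Layer 58 is larger (828.24 vs 465.25 mm²).

layer 58 (z = 16.24 mm)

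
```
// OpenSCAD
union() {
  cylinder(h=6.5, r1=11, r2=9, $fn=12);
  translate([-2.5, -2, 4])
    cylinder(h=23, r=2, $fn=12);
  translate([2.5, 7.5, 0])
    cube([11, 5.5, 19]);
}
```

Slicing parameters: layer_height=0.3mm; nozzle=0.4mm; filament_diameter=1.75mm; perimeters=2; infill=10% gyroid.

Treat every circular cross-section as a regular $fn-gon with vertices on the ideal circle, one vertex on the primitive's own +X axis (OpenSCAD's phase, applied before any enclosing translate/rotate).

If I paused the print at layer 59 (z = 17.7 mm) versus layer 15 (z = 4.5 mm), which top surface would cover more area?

layer 15 (z = 4.5 mm)

Layer 59 (z = 17.7): the cone does not reach this height (z outside [0, 6.5]); the r=2 cylinder at (-2.5, -2) contributes a regular 12-gon of circumradius 2 (area = (12/2)·2.000²·sin(360°/12) = 12.00 mm²); the cube at (2.5, 7.5) is present — its section is the full 11×5.5 rectangle (area 60.50 mm²); Combining (union): the 2 present regions are separate (no shared area or edge), so areas and boundary lengths simply add and each stays a separate island — area = 72.50 mm². So its area = 72.50 mm². Layer 15 (z = 4.5): the cone (r1=11→r2=9) has section circumradius 9.615 here — a regular 12-gon (area = (12/2)·9.615²·sin(360°/12) = 277.37 mm²); the r=2 cylinder at (-2.5, -2) contributes a regular 12-gon of circumradius 2 (area = (12/2)·2.000²·sin(360°/12) = 12.00 mm²); the cube at (2.5, 7.5) (footprint 11×5.5) is included at this height (area 60.50 mm²); Taking the union: the regions partially overlap — summed areas 349.87 mm² minus the doubly-counted overlap 14.96 mm² gives 334.90 mm² — area = 334.90 mm². So its area = 334.90 mm². Layer 15 is larger (334.90 vs 72.50 mm²).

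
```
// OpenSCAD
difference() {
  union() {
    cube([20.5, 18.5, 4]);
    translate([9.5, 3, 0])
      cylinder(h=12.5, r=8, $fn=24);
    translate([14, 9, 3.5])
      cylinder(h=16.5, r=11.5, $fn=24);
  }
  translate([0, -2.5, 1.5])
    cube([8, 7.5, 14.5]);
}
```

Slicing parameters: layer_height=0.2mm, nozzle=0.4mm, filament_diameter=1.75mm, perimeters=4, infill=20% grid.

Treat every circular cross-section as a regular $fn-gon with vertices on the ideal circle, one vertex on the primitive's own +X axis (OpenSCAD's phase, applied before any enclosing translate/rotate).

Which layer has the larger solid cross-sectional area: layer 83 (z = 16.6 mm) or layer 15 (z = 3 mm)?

layer 83 (z = 16.6 mm)

Layer 83 (z = 16.6): the cube does not reach this height (z outside [0, 4]); the cylinder at (9.5, 3) is absent (z outside [0, 12.5]); the cylinder at (14, 9): section is a regular 24-gon, circumradius r=11.5 (area = (24/2)·11.500²·sin(360°/24) = 410.75 mm²); Combining (union): only the r=11.5 cylinder at (14, 9) is present, so the union is just that shape — area = 410.75 mm²; the cube at (0, -2.5) does not reach this height (z outside [1.5, 16]); After the difference (first − rest): none of the subtracted shapes is present at this height, so that combined region is unchanged — area = 410.75 mm². So its area = 410.75 mm². Layer 15 (z = 3): the cube (footprint 20.5×18.5) is included at this height (area 379.25 mm²); the r=8 cylinder at (9.5, 3) contributes a regular 24-gon of circumradius 8 (area = (24/2)·8.000²·sin(360°/24) = 198.77 mm²); the cylinder at (14, 9) does not reach this height (z outside [3.5, 20]); Taking the union: the regions partially overlap — summed areas 578.02 mm² minus the doubly-counted overlap 145.96 mm² gives 432.07 mm² — area = 432.07 mm²; the cube at (0, -2.5) is present — its section is the full 8×7.5 rectangle (area 60.00 mm²); After the difference (first − rest): starting from the result so far (432.07 mm²), the 8×7.5 cube at (0, -2.5) partially overlaps it — only the 52.91 mm² overlap (of its 60.00 mm²) is removed, clipping the outline — area = 379.15 mm². So its area = 379.15 mm². Layer 83 is larger (410.75 vs 379.15 mm²).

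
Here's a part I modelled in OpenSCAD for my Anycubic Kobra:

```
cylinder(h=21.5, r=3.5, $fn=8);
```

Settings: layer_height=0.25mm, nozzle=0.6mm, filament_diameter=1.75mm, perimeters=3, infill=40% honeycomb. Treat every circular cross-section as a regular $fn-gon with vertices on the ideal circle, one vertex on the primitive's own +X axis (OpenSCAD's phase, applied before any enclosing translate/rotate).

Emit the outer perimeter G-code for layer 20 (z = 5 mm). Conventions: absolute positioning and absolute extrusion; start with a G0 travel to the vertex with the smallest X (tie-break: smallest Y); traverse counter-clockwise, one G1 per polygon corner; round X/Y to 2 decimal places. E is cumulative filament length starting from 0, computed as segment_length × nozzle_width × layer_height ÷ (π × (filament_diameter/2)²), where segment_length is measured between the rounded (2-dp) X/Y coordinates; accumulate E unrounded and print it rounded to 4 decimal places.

G0 X-3.50 Y0.00 Z5.00
G1 X-2.47 Y-2.47 E0.1669
G1 X0.00 Y-3.50 E0.3338
G1 X2.47 Y-2.47 E0.5007
G1 X3.50 Y0.00 E0.6676
G1 X2.47 Y2.47 E0.8345
G1 X0.00 Y3.50 E1.0014
G1 X-2.47 Y2.47 E1.1682
G1 X-3.50 Y0.00 E1.3351

At z = 5 mm: the cylinder: section is a regular 8-gon, circumradius r=3.5. The outline is a single polygon with 8 vertices. Extrusion per mm of travel: 0.6 × 0.25 / (π × 0.875²) = 0.062363. Accumulating E over each segment gives final E = 1.3351.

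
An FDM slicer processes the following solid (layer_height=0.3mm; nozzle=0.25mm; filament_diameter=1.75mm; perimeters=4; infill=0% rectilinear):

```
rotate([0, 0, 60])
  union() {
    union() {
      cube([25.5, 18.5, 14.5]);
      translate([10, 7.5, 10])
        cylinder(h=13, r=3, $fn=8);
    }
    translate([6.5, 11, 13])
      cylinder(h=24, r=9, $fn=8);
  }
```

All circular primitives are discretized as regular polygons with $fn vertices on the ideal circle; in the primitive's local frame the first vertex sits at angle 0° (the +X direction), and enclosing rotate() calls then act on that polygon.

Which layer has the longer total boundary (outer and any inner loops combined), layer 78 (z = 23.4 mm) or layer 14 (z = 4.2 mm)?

Layer 78 (z = 23.4): the cube is absent (z outside [0, 14.5]); the cylinder at (10, 7.5) is not intersected at this z (z outside [10, 23]); Merging all regions: nothing is present at this height; the cylinder at (6.5, 11): section is a regular 8-gon, circumradius r=9 (perimeter = 2·8·9.000·sin(180°/8) = 55.11 mm); Combining (union): only the r=9 cylinder at (6.5, 11) is present, so the union is just that shape — boundary = 55.11 mm; (rotated 60° about Z; rotation is an isometry so areas/perimeters/island counts are preserved). So its perimeter = 55.11 mm. Layer 14 (z = 4.2): the cube (footprint 25.5×18.5) is included at this height (perimeter 88.00 mm); the cylinder at (10, 7.5) does not reach this height (z outside [10, 23]); Taking the union: only the 25.5×18.5 cube is present, so the union is just that shape — boundary = 88.00 mm; the cylinder at (6.5, 11) is absent (z outside [13, 37]); Taking the union: only that combined region is present, so the union is just that shape — boundary = 88.00 mm; (rotated 60° about Z; rotation is an isometry so areas/perimeters/island counts are preserved). So its perimeter = 88.00 mm. Layer 14 is larger (88.00 vs 55.11 mm).

layer 14 (z = 4.2 mm)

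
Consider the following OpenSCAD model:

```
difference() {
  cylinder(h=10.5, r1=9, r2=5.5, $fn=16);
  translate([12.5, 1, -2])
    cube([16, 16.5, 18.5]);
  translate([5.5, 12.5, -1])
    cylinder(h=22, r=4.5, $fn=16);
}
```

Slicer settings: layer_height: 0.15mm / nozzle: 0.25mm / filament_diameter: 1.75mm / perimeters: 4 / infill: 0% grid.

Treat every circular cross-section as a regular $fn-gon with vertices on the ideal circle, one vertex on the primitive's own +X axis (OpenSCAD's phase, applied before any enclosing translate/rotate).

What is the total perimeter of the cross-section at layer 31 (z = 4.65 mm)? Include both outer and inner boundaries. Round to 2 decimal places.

At z = 4.65 mm: the cone: at t=0.443 of its height the radius interpolates to r₁+(r₂−r₁)t = 7.450, giving a regular 16-gon of that circumradius (perimeter = 2·16·7.450·sin(180°/16) = 46.51 mm); the 16×16.5 cube at (12.5, 1) contributes its full rectangle (perimeter 65.00 mm); the r=4.5 cylinder at (5.5, 12.5) contributes a regular 16-gon of circumradius 4.5 (perimeter = 2·16·4.500·sin(180°/16) = 28.09 mm); Subtracting the remaining from the first: starting from the cone, the 16×16.5 cube at (12.5, 1) misses the remaining region (no effect); the r=4.5 cylinder at (5.5, 12.5) misses the remaining region (no effect) — boundary = 46.51 mm. Overall, the cross-section is a single solid region. Total boundary length (outer) = 46.51 mm.

46.51 mm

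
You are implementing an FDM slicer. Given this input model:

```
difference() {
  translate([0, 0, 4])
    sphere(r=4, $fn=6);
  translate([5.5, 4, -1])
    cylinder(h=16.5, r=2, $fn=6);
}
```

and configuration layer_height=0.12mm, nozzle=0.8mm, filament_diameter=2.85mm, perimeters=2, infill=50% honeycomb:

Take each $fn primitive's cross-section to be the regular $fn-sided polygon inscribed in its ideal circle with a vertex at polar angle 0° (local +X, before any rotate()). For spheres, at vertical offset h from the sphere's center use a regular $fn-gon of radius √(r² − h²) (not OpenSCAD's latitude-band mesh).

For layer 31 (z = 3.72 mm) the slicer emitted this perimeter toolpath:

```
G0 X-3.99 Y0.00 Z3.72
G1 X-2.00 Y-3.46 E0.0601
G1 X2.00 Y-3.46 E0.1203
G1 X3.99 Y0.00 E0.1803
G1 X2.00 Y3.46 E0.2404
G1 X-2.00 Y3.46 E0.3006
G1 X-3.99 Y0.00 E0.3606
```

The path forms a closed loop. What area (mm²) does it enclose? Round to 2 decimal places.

Apply the shoelace formula to the sequence of (X, Y) vertices; enclosed area = 41.45 mm².

41.45 mm²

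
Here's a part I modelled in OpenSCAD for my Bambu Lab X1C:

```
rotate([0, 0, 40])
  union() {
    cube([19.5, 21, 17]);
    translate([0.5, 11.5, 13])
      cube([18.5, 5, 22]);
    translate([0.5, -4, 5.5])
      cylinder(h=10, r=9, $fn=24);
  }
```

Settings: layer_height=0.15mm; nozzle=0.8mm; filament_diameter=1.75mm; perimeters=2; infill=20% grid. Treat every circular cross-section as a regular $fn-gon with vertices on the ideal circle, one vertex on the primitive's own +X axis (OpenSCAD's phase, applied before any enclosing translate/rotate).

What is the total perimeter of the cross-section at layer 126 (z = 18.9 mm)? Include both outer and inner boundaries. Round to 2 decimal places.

47.00 mm

At z = 18.9 mm: the cube is absent (z outside [0, 17]); the cube at (0.5, 11.5) is present — its section is the full 18.5×5 rectangle (perimeter 47.00 mm); the cylinder at (0.5, -4) is not intersected at this z (z outside [5.5, 15.5]); Taking the union: only the 18.5×5 cube at (0.5, 11.5) is present, so the union is just that shape — boundary = 47.00 mm; (rotated 40° about Z; rotation is an isometry so areas/perimeters/island counts are preserved). Overall, the cross-section is a single solid region. Total boundary length (outer) = 47.00 mm.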